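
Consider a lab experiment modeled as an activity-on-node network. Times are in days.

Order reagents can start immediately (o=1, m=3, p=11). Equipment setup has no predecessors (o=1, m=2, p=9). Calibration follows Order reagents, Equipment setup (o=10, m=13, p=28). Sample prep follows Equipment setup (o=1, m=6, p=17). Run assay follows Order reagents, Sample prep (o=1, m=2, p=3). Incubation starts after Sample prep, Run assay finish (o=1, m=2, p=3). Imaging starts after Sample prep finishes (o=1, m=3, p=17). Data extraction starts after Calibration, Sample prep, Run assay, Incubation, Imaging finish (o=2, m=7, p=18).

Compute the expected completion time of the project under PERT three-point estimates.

27 days

te_Order reagents = (1 + 4·3 + 11)/6 = 24/6 = 4
te_Equipment setup = (1 + 4·2 + 9)/6 = 18/6 = 3
te_Calibration = (10 + 4·13 + 28)/6 = 90/6 = 15
te_Sample prep = (1 + 4·6 + 17)/6 = 42/6 = 7
te_Run assay = (1 + 4·2 + 3)/6 = 12/6 = 2
te_Incubation = (1 + 4·2 + 3)/6 = 12/6 = 2
te_Imaging = (1 + 4·3 + 17)/6 = 30/6 = 5
te_Data extraction = (2 + 4·7 + 18)/6 = 48/6 = 8

Forward pass:
ES_Order reagents = 0; EF_Order reagents = 4
ES_Equipment setup = 0; EF_Equipment setup = 3
ES_Calibration = max(EF_Order reagents=4, EF_Equipment setup=3) = 4; EF_Calibration = 4+15 = 19
ES_Sample prep = 3; EF_Sample prep = 3+7 = 10
ES_Run assay = max(EF_Order reagents=4, EF_Sample prep=10) = 10; EF_Run assay = 10+2 = 12
ES_Incubation = max(EF_Sample prep=10, EF_Run assay=12) = 12; EF_Incubation = 12+2 = 14
ES_Imaging = 10; EF_Imaging = 10+5 = 15
ES_Data extraction = max(EF_Calibration=19, EF_Sample prep=10, EF_Run assay=12, EF_Incubation=14, EF_Imaging=15) = 19; EF_Data extraction = 19+8 = 27
Expected project duration μ = 27 days. Critical path: Order reagents → Calibration → Data extraction.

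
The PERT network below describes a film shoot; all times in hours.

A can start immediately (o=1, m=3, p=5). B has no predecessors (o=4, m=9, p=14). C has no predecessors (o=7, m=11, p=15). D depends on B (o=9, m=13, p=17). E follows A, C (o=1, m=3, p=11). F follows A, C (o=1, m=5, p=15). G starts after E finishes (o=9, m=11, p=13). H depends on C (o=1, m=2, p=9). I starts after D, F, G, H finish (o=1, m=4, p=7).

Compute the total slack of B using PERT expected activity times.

te_A = (1 + 4·3 + 5)/6 = 18/6 = 3
te_B = (4 + 4·9 + 14)/6 = 54/6 = 9
te_C = (7 + 4·11 + 15)/6 = 66/6 = 11
te_D = (9 + 4·13 + 17)/6 = 78/6 = 13
te_E = (1 + 4·3 + 11)/6 = 24/6 = 4
te_F = (1 + 4·5 + 15)/6 = 36/6 = 6
te_G = (9 + 4·11 + 13)/6 = 66/6 = 11
te_H = (1 + 4·2 + 9)/6 = 18/6 = 3
te_I = (1 + 4·4 + 7)/6 = 24/6 = 4

Forward pass:
ES_A = 0; EF_A = 3
ES_B = 0; EF_B = 9
ES_C = 0; EF_C = 11
ES_D = 9; EF_D = 9+13 = 22
ES_E = max(EF_A=3, EF_C=11) = 11; EF_E = 11+4 = 15
ES_F = max(EF_A=3, EF_C=11) = 11; EF_F = 11+6 = 17
ES_G = 15; EF_G = 15+11 = 26
ES_H = 11; EF_H = 11+3 = 14
ES_I = max(EF_D=22, EF_F=17, EF_G=26, EF_H=14) = 26; EF_I = 26+4 = 30
Expected project duration μ = 30 hours. Critical path: C → E → G → I.

Backward pass:
LF_I = 30; LS_I = 30−4 = 26
LF_H = LS_I = 26; LS_H = 26−3 = 23
LF_G = LS_I = 26; LS_G = 26−11 = 15
LF_F = LS_I = 26; LS_F = 26−6 = 20
LF_E = LS_G = 15; LS_E = 15−4 = 11
LF_D = LS_I = 26; LS_D = 26−13 = 13
LF_C = min(LS_E=11, LS_F=20, LS_H=23) = 11; LS_C = 11−11 = 0
LF_B = LS_D = 13; LS_B = 13−9 = 4
LF_A = min(LS_E=11, LS_F=20) = 11; LS_A = 11−3 = 8
Slack_B = LS_B − ES_B = 4 − 0 = 4

4 hours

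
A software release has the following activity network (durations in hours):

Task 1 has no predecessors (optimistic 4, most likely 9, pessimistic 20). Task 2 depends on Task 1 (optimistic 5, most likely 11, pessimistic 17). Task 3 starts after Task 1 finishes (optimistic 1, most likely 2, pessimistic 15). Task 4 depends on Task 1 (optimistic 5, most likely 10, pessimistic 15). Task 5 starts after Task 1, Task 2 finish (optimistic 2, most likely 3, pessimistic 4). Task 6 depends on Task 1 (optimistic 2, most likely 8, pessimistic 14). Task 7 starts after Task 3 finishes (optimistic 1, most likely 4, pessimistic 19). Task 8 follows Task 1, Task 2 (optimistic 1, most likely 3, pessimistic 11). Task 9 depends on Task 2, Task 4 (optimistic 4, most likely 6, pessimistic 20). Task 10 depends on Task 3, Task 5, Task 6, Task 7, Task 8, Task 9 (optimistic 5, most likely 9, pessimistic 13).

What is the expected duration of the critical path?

te_Task 1 = (4 + 4·9 + 20)/6 = 60/6 = 10
te_Task 2 = (5 + 4·11 + 17)/6 = 66/6 = 11
te_Task 3 = (1 + 4·2 + 15)/6 = 24/6 = 4
te_Task 4 = (5 + 4·10 + 15)/6 = 60/6 = 10
te_Task 5 = (2 + 4·3 + 4)/6 = 18/6 = 3
te_Task 6 = (2 + 4·8 + 14)/6 = 48/6 = 8
te_Task 7 = (1 + 4·4 + 19)/6 = 36/6 = 6
te_Task 8 = (1 + 4·3 + 11)/6 = 24/6 = 4
te_Task 9 = (4 + 4·6 + 20)/6 = 48/6 = 8
te_Task 10 = (5 + 4·9 + 13)/6 = 54/6 = 9

Forward pass:
ES_Task 1 = 0; EF_Task 1 = 10
ES_Task 2 = 10; EF_Task 2 = 10+11 = 21
ES_Task 3 = 10; EF_Task 3 = 10+4 = 14
ES_Task 4 = 10; EF_Task 4 = 10+10 = 20
ES_Task 5 = max(EF_Task 1=10, EF_Task 2=21) = 21; EF_Task 5 = 21+3 = 24
ES_Task 6 = 10; EF_Task 6 = 10+8 = 18
ES_Task 7 = 14; EF_Task 7 = 14+6 = 20
ES_Task 8 = max(EF_Task 1=10, EF_Task 2=21) = 21; EF_Task 8 = 21+4 = 25
ES_Task 9 = max(EF_Task 2=21, EF_Task 4=20) = 21; EF_Task 9 = 21+8 = 29
ES_Task 10 = max(EF_Task 3=14, EF_Task 5=24, EF_Task 6=18, EF_Task 7=20, EF_Task 8=25, EF_Task 9=29) = 29; EF_Task 10 = 29+9 = 38
Expected project duration μ = 38 hours. Critical path: Task 1 → Task 2 → Task 9 → Task 10.

38 hours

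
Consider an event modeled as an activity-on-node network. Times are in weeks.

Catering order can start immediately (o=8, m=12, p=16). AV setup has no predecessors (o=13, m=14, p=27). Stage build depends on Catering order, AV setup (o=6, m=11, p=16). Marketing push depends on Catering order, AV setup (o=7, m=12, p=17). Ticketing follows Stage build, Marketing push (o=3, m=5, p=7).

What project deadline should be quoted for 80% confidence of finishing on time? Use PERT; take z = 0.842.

te_Catering order = (8 + 4·12 + 16)/6 = 72/6 = 12; σ²_Catering order = ((16−8)/6)² = 1.778
te_AV setup = (13 + 4·14 + 27)/6 = 96/6 = 16; σ²_AV setup = ((27−13)/6)² = 5.444
te_Stage build = (6 + 4·11 + 16)/6 = 66/6 = 11; σ²_Stage build = ((16−6)/6)² = 2.778
te_Marketing push = (7 + 4·12 + 17)/6 = 72/6 = 12; σ²_Marketing push = ((17−7)/6)² = 2.778
te_Ticketing = (3 + 4·5 + 7)/6 = 30/6 = 5; σ²_Ticketing = ((7−3)/6)² = 0.444

Forward pass:
ES_Catering order = 0; EF_Catering order = 12
ES_AV setup = 0; EF_AV setup = 16
ES_Stage build = max(EF_Catering order=12, EF_AV setup=16) = 16; EF_Stage build = 16+11 = 27
ES_Marketing push = max(EF_Catering order=12, EF_AV setup=16) = 16; EF_Marketing push = 16+12 = 28
ES_Ticketing = max(EF_Stage build=27, EF_Marketing push=28) = 28; EF_Ticketing = 28+5 = 33
Expected project duration μ = 33 weeks. Critical path: AV setup → Marketing push → Ticketing.

Variance along critical path = 5.444 + 2.778 + 0.444 = 8.667; σ = 2.944 weeks.
D = μ + z·σ = 33 + 0.842·2.944 = 35.5 weeks

35.5 weeks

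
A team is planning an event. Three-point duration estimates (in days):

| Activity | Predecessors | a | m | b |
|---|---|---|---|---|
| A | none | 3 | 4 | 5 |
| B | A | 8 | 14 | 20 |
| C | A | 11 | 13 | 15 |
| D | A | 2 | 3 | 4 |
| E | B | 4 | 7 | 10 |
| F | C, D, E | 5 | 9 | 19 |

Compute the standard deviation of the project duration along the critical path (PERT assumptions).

3.25 days

te_A = (3 + 4·4 + 5)/6 = 24/6 = 4; σ²_A = ((5−3)/6)² = 0.111
te_B = (8 + 4·14 + 20)/6 = 84/6 = 14; σ²_B = ((20−8)/6)² = 4.000
te_C = (11 + 4·13 + 15)/6 = 78/6 = 13; σ²_C = ((15−11)/6)² = 0.444
te_D = (2 + 4·3 + 4)/6 = 18/6 = 3; σ²_D = ((4−2)/6)² = 0.111
te_E = (4 + 4·7 + 10)/6 = 42/6 = 7; σ²_E = ((10−4)/6)² = 1.000
te_F = (5 + 4·9 + 19)/6 = 60/6 = 10; σ²_F = ((19−5)/6)² = 5.444

Forward pass:
ES_A = 0; EF_A = 4
ES_B = 4; EF_B = 4+14 = 18
ES_C = 4; EF_C = 4+13 = 17
ES_D = 4; EF_D = 4+3 = 7
ES_E = 18; EF_E = 18+7 = 25
ES_F = max(EF_C=17, EF_D=7, EF_E=25) = 25; EF_F = 25+10 = 35
Expected project duration μ = 35 days. Critical path: A → B → E → F.

Variance along critical path = 0.111 + 4.000 + 1.000 + 5.444 = 10.556
σ = √10.556 = 3.249 days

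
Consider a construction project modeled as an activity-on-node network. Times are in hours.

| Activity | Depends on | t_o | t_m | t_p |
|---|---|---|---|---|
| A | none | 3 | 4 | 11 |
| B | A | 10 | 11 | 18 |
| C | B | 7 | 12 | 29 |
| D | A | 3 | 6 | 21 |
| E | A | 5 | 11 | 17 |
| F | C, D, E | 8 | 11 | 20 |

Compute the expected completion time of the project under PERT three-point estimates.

43 hours

te_A = (3 + 4·4 + 11)/6 = 30/6 = 5
te_B = (10 + 4·11 + 18)/6 = 72/6 = 12
te_C = (7 + 4·12 + 29)/6 = 84/6 = 14
te_D = (3 + 4·6 + 21)/6 = 48/6 = 8
te_E = (5 + 4·11 + 17)/6 = 66/6 = 11
te_F = (8 + 4·11 + 20)/6 = 72/6 = 12

Forward pass:
ES_A = 0; EF_A = 5
ES_B = 5; EF_B = 5+12 = 17
ES_C = 17; EF_C = 17+14 = 31
ES_D = 5; EF_D = 5+8 = 13
ES_E = 5; EF_E = 5+11 = 16
ES_F = max(EF_C=31, EF_D=13, EF_E=16) = 31; EF_F = 31+12 = 43
Expected project duration μ = 43 hours. Critical path: A → B → C → F.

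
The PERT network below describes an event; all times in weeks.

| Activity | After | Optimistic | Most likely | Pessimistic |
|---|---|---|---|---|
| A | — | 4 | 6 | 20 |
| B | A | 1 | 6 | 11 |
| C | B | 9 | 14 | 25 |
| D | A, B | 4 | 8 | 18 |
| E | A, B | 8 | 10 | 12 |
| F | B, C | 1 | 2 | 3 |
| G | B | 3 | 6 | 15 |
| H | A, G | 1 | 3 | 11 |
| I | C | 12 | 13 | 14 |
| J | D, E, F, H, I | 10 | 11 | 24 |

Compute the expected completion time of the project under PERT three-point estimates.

55 weeks

te_A = (4 + 4·6 + 20)/6 = 48/6 = 8
te_B = (1 + 4·6 + 11)/6 = 36/6 = 6
te_C = (9 + 4·14 + 25)/6 = 90/6 = 15
te_D = (4 + 4·8 + 18)/6 = 54/6 = 9
te_E = (8 + 4·10 + 12)/6 = 60/6 = 10
te_F = (1 + 4·2 + 3)/6 = 12/6 = 2
te_G = (3 + 4·6 + 15)/6 = 42/6 = 7
te_H = (1 + 4·3 + 11)/6 = 24/6 = 4
te_I = (12 + 4·13 + 14)/6 = 78/6 = 13
te_J = (10 + 4·11 + 24)/6 = 78/6 = 13

Forward pass:
ES_A = 0; EF_A = 8
ES_B = 8; EF_B = 8+6 = 14
ES_C = 14; EF_C = 14+15 = 29
ES_D = max(EF_A=8, EF_B=14) = 14; EF_D = 14+9 = 23
ES_E = max(EF_A=8, EF_B=14) = 14; EF_E = 14+10 = 24
ES_F = max(EF_B=14, EF_C=29) = 29; EF_F = 29+2 = 31
ES_G = 14; EF_G = 14+7 = 21
ES_H = max(EF_A=8, EF_G=21) = 21; EF_H = 21+4 = 25
ES_I = 29; EF_I = 29+13 = 42
ES_J = max(EF_D=23, EF_E=24, EF_F=31, EF_H=25, EF_I=42) = 42; EF_J = 42+13 = 55
Expected project duration μ = 55 weeks. Critical path: A → B → C → I → J.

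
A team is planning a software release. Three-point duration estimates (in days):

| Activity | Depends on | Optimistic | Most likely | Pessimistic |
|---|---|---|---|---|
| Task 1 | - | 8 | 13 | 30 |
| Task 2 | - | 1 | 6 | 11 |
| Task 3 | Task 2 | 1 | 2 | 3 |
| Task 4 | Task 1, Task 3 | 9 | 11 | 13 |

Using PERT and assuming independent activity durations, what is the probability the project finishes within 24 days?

te_Task 1 = (8 + 4·13 + 30)/6 = 90/6 = 15; σ²_Task 1 = ((30−8)/6)² = 13.444
te_Task 2 = (1 + 4·6 + 11)/6 = 36/6 = 6; σ²_Task 2 = ((11−1)/6)² = 2.778
te_Task 3 = (1 + 4·2 + 3)/6 = 12/6 = 2; σ²_Task 3 = ((3−1)/6)² = 0.111
te_Task 4 = (9 + 4·11 + 13)/6 = 66/6 = 11; σ²_Task 4 = ((13−9)/6)² = 0.444

Forward pass:
ES_Task 1 = 0; EF_Task 1 = 15
ES_Task 2 = 0; EF_Task 2 = 6
ES_Task 3 = 6; EF_Task 3 = 6+2 = 8
ES_Task 4 = max(EF_Task 1=15, EF_Task 3=8) = 15; EF_Task 4 = 15+11 = 26
Expected project duration μ = 26 days. Critical path: Task 1 → Task 4.

Variance along critical path = 13.444 + 0.444 = 13.889; σ = √13.889 = 3.727 days.
Z = (24 − 26) / 3.727 = -0.537
P(T ≤ 24) = Φ(-0.537) ≈ 0.296

0.296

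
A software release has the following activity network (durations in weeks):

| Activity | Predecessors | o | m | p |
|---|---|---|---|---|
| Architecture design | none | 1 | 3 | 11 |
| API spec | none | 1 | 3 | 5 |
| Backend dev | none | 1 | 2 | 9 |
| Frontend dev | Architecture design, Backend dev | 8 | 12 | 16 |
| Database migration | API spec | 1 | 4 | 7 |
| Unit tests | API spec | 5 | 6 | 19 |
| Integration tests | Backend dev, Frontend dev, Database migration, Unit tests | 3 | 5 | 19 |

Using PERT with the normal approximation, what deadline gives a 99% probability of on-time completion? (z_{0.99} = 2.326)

te_Architecture design = (1 + 4·3 + 11)/6 = 24/6 = 4; σ²_Architecture design = ((11−1)/6)² = 2.778
te_API spec = (1 + 4·3 + 5)/6 = 18/6 = 3; σ²_API spec = ((5−1)/6)² = 0.444
te_Backend dev = (1 + 4·2 + 9)/6 = 18/6 = 3; σ²_Backend dev = ((9−1)/6)² = 1.778
te_Frontend dev = (8 + 4·12 + 16)/6 = 72/6 = 12; σ²_Frontend dev = ((16−8)/6)² = 1.778
te_Database migration = (1 + 4·4 + 7)/6 = 24/6 = 4; σ²_Database migration = ((7−1)/6)² = 1.000
te_Unit tests = (5 + 4·6 + 19)/6 = 48/6 = 8; σ²_Unit tests = ((19−5)/6)² = 5.444
te_Integration tests = (3 + 4·5 + 19)/6 = 42/6 = 7; σ²_Integration tests = ((19−3)/6)² = 7.111

Forward pass:
ES_Architecture design = 0; EF_Architecture design = 4
ES_API spec = 0; EF_API spec = 3
ES_Backend dev = 0; EF_Backend dev = 3
ES_Frontend dev = max(EF_Architecture design=4, EF_Backend dev=3) = 4; EF_Frontend dev = 4+12 = 16
ES_Database migration = 3; EF_Database migration = 3+4 = 7
ES_Unit tests = 3; EF_Unit tests = 3+8 = 11
ES_Integration tests = max(EF_Backend dev=3, EF_Frontend dev=16, EF_Database migration=7, EF_Unit tests=11) = 16; EF_Integration tests = 16+7 = 23
Expected project duration μ = 23 weeks. Critical path: Architecture design → Frontend dev → Integration tests.

Variance along critical path = 2.778 + 1.778 + 7.111 = 11.667; σ = 3.416 weeks.
D = μ + z·σ = 23 + 2.326·3.416 = 30.9 weeks

30.9 weeks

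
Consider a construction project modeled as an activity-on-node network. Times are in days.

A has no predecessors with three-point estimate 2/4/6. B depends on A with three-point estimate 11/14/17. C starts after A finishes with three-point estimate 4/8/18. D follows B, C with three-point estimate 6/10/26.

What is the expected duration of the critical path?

te_A = (2 + 4·4 + 6)/6 = 24/6 = 4
te_B = (11 + 4·14 + 17)/6 = 84/6 = 14
te_C = (4 + 4·8 + 18)/6 = 54/6 = 9
te_D = (6 + 4·10 + 26)/6 = 72/6 = 12

Forward pass:
ES_A = 0; EF_A = 4
ES_B = 4; EF_B = 4+14 = 18
ES_C = 4; EF_C = 4+9 = 13
ES_D = max(EF_B=18, EF_C=13) = 18; EF_D = 18+12 = 30
Expected project duration μ = 30 days. Critical path: A → B → D.

30 days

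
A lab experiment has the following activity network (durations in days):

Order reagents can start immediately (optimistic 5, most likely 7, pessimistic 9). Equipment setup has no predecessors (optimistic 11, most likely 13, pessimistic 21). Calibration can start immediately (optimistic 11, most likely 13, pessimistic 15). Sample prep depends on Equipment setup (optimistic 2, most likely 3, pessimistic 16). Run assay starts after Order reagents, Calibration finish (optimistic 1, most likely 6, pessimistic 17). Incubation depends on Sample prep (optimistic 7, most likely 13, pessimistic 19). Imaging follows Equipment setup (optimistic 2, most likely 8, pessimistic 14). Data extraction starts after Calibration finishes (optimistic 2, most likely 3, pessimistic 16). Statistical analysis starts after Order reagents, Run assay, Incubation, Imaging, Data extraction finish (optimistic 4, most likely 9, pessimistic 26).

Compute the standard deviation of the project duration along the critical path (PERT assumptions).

te_Order reagents = (5 + 4·7 + 9)/6 = 42/6 = 7; σ²_Order reagents = ((9−5)/6)² = 0.444
te_Equipment setup = (11 + 4·13 + 21)/6 = 84/6 = 14; σ²_Equipment setup = ((21−11)/6)² = 2.778
te_Calibration = (11 + 4·13 + 15)/6 = 78/6 = 13; σ²_Calibration = ((15−11)/6)² = 0.444
te_Sample prep = (2 + 4·3 + 16)/6 = 30/6 = 5; σ²_Sample prep = ((16−2)/6)² = 5.444
te_Run assay = (1 + 4·6 + 17)/6 = 42/6 = 7; σ²_Run assay = ((17−1)/6)² = 7.111
te_Incubation = (7 + 4·13 + 19)/6 = 78/6 = 13; σ²_Incubation = ((19−7)/6)² = 4.000
te_Imaging = (2 + 4·8 + 14)/6 = 48/6 = 8; σ²_Imaging = ((14−2)/6)² = 4.000
te_Data extraction = (2 + 4·3 + 16)/6 = 30/6 = 5; σ²_Data extraction = ((16−2)/6)² = 5.444
te_Statistical analysis = (4 + 4·9 + 26)/6 = 66/6 = 11; σ²_Statistical analysis = ((26−4)/6)² = 13.444

Forward pass:
ES_Order reagents = 0; EF_Order reagents = 7
ES_Equipment setup = 0; EF_Equipment setup = 14
ES_Calibration = 0; EF_Calibration = 13
ES_Sample prep = 14; EF_Sample prep = 14+5 = 19
ES_Run assay = max(EF_Order reagents=7, EF_Calibration=13) = 13; EF_Run assay = 13+7 = 20
ES_Incubation = 19; EF_Incubation = 19+13 = 32
ES_Imaging = 14; EF_Imaging = 14+8 = 22
ES_Data extraction = 13; EF_Data extraction = 13+5 = 18
ES_Statistical analysis = max(EF_Order reagents=7, EF_Run assay=20, EF_Incubation=32, EF_Imaging=22, EF_Data extraction=18) = 32; EF_Statistical analysis = 32+11 = 43
Expected project duration μ = 43 days. Critical path: Equipment setup → Sample prep → Incubation → Statistical analysis.

Variance along critical path = 2.778 + 5.444 + 4.000 + 13.444 = 25.667
σ = √25.667 = 5.066 days

5.07 days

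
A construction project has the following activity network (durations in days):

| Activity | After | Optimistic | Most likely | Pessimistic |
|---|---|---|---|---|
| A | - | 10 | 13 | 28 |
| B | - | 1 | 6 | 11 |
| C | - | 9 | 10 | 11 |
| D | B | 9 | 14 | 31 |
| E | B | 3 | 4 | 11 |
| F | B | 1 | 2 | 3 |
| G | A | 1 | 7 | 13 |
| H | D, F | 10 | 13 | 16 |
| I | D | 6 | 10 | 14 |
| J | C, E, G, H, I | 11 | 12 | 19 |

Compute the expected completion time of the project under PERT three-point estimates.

48 days

te_A = (10 + 4·13 + 28)/6 = 90/6 = 15
te_B = (1 + 4·6 + 11)/6 = 36/6 = 6
te_C = (9 + 4·10 + 11)/6 = 60/6 = 10
te_D = (9 + 4·14 + 31)/6 = 96/6 = 16
te_E = (3 + 4·4 + 11)/6 = 30/6 = 5
te_F = (1 + 4·2 + 3)/6 = 12/6 = 2
te_G = (1 + 4·7 + 13)/6 = 42/6 = 7
te_H = (10 + 4·13 + 16)/6 = 78/6 = 13
te_I = (6 + 4·10 + 14)/6 = 60/6 = 10
te_J = (11 + 4·12 + 19)/6 = 78/6 = 13

Forward pass:
ES_A = 0; EF_A = 15
ES_B = 0; EF_B = 6
ES_C = 0; EF_C = 10
ES_D = 6; EF_D = 6+16 = 22
ES_E = 6; EF_E = 6+5 = 11
ES_F = 6; EF_F = 6+2 = 8
ES_G = 15; EF_G = 15+7 = 22
ES_H = max(EF_D=22, EF_F=8) = 22; EF_H = 22+13 = 35
ES_I = 22; EF_I = 22+10 = 32
ES_J = max(EF_C=10, EF_E=11, EF_G=22, EF_H=35, EF_I=32) = 35; EF_J = 35+13 = 48
Expected project duration μ = 48 days. Critical path: B → D → H → J.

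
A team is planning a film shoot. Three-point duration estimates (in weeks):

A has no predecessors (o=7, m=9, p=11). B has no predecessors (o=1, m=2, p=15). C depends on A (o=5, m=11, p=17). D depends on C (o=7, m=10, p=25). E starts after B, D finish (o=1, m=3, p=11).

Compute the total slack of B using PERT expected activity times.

te_A = (7 + 4·9 + 11)/6 = 54/6 = 9
te_B = (1 + 4·2 + 15)/6 = 24/6 = 4
te_C = (5 + 4·11 + 17)/6 = 66/6 = 11
te_D = (7 + 4·10 + 25)/6 = 72/6 = 12
te_E = (1 + 4·3 + 11)/6 = 24/6 = 4

Forward pass:
ES_A = 0; EF_A = 9
ES_B = 0; EF_B = 4
ES_C = 9; EF_C = 9+11 = 20
ES_D = 20; EF_D = 20+12 = 32
ES_E = max(EF_B=4, EF_D=32) = 32; EF_E = 32+4 = 36
Expected project duration μ = 36 weeks. Critical path: A → C → D → E.

Backward pass:
LF_E = 36; LS_E = 36−4 = 32
LF_D = LS_E = 32; LS_D = 32−12 = 20
LF_C = LS_D = 20; LS_C = 20−11 = 9
LF_B = LS_E = 32; LS_B = 32−4 = 28
LF_A = LS_C = 9; LS_A = 9−9 = 0
Slack_B = LS_B − ES_B = 28 − 0 = 28

28 weeks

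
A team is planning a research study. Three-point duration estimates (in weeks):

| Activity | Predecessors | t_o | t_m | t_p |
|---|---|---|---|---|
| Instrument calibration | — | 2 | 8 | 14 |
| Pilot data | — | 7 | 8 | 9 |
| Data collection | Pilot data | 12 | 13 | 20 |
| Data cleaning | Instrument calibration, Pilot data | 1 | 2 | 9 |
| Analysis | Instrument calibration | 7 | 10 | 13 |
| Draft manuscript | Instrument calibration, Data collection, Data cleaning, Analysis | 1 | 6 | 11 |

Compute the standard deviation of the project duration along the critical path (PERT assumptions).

te_Instrument calibration = (2 + 4·8 + 14)/6 = 48/6 = 8; σ²_Instrument calibration = ((14−2)/6)² = 4.000
te_Pilot data = (7 + 4·8 + 9)/6 = 48/6 = 8; σ²_Pilot data = ((9−7)/6)² = 0.111
te_Data collection = (12 + 4·13 + 20)/6 = 84/6 = 14; σ²_Data collection = ((20−12)/6)² = 1.778
te_Data cleaning = (1 + 4·2 + 9)/6 = 18/6 = 3; σ²_Data cleaning = ((9−1)/6)² = 1.778
te_Analysis = (7 + 4·10 + 13)/6 = 60/6 = 10; σ²_Analysis = ((13−7)/6)² = 1.000
te_Draft manuscript = (1 + 4·6 + 11)/6 = 36/6 = 6; σ²_Draft manuscript = ((11−1)/6)² = 2.778

Forward pass:
ES_Instrument calibration = 0; EF_Instrument calibration = 8
ES_Pilot data = 0; EF_Pilot data = 8
ES_Data collection = 8; EF_Data collection = 8+14 = 22
ES_Data cleaning = max(EF_Instrument calibration=8, EF_Pilot data=8) = 8; EF_Data cleaning = 8+3 = 11
ES_Analysis = 8; EF_Analysis = 8+10 = 18
ES_Draft manuscript = max(EF_Instrument calibration=8, EF_Data collection=22, EF_Data cleaning=11, EF_Analysis=18) = 22; EF_Draft manuscript = 22+6 = 28
Expected project duration μ = 28 weeks. Critical path: Pilot data → Data collection → Draft manuscript.

Variance along critical path = 0.111 + 1.778 + 2.778 = 4.667
σ = √4.667 = 2.160 weeks

2.16 weeks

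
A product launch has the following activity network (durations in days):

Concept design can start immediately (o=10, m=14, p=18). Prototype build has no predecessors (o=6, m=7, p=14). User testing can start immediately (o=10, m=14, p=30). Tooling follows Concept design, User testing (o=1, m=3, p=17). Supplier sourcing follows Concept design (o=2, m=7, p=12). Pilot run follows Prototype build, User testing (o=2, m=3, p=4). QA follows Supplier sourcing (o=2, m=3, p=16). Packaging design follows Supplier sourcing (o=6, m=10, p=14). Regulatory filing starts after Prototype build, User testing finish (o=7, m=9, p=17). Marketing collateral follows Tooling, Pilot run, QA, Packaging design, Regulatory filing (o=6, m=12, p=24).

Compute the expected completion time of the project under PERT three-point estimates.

44 days

te_Concept design = (10 + 4·14 + 18)/6 = 84/6 = 14
te_Prototype build = (6 + 4·7 + 14)/6 = 48/6 = 8
te_User testing = (10 + 4·14 + 30)/6 = 96/6 = 16
te_Tooling = (1 + 4·3 + 17)/6 = 30/6 = 5
te_Supplier sourcing = (2 + 4·7 + 12)/6 = 42/6 = 7
te_Pilot run = (2 + 4·3 + 4)/6 = 18/6 = 3
te_QA = (2 + 4·3 + 16)/6 = 30/6 = 5
te_Packaging design = (6 + 4·10 + 14)/6 = 60/6 = 10
te_Regulatory filing = (7 + 4·9 + 17)/6 = 60/6 = 10
te_Marketing collateral = (6 + 4·12 + 24)/6 = 78/6 = 13

Forward pass:
ES_Concept design = 0; EF_Concept design = 14
ES_Prototype build = 0; EF_Prototype build = 8
ES_User testing = 0; EF_User testing = 16
ES_Tooling = max(EF_Concept design=14, EF_User testing=16) = 16; EF_Tooling = 16+5 = 21
ES_Supplier sourcing = 14; EF_Supplier sourcing = 14+7 = 21
ES_Pilot run = max(EF_Prototype build=8, EF_User testing=16) = 16; EF_Pilot run = 16+3 = 19
ES_QA = 21; EF_QA = 21+5 = 26
ES_Packaging design = 21; EF_Packaging design = 21+10 = 31
ES_Regulatory filing = max(EF_Prototype build=8, EF_User testing=16) = 16; EF_Regulatory filing = 16+10 = 26
ES_Marketing collateral = max(EF_Tooling=21, EF_Pilot run=19, EF_QA=26, EF_Packaging design=31, EF_Regulatory filing=26) = 31; EF_Marketing collateral = 31+13 = 44
Expected project duration μ = 44 days. Critical path: Concept design → Supplier sourcing → Packaging design → Marketing collateral.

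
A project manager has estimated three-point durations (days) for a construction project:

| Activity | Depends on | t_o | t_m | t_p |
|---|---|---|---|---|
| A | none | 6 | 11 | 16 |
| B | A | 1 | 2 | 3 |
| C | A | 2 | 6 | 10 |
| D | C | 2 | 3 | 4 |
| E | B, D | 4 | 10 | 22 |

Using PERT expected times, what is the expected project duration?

31 days

te_A = (6 + 4·11 + 16)/6 = 66/6 = 11
te_B = (1 + 4·2 + 3)/6 = 12/6 = 2
te_C = (2 + 4·6 + 10)/6 = 36/6 = 6
te_D = (2 + 4·3 + 4)/6 = 18/6 = 3
te_E = (4 + 4·10 + 22)/6 = 66/6 = 11

Forward pass:
ES_A = 0; EF_A = 11
ES_B = 11; EF_B = 11+2 = 13
ES_C = 11; EF_C = 11+6 = 17
ES_D = 17; EF_D = 17+3 = 20
ES_E = max(EF_B=13, EF_D=20) = 20; EF_E = 20+11 = 31
Expected project duration μ = 31 days. Critical path: A → C → D → E.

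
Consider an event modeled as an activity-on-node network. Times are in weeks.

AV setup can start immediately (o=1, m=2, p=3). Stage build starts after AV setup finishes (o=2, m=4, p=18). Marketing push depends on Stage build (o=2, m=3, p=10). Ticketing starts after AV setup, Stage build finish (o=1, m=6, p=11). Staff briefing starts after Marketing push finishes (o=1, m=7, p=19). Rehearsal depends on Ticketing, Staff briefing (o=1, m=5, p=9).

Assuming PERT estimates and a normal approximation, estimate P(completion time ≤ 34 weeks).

te_AV setup = (1 + 4·2 + 3)/6 = 12/6 = 2; σ²_AV setup = ((3−1)/6)² = 0.111
te_Stage build = (2 + 4·4 + 18)/6 = 36/6 = 6; σ²_Stage build = ((18−2)/6)² = 7.111
te_Marketing push = (2 + 4·3 + 10)/6 = 24/6 = 4; σ²_Marketing push = ((10−2)/6)² = 1.778
te_Ticketing = (1 + 4·6 + 11)/6 = 36/6 = 6; σ²_Ticketing = ((11−1)/6)² = 2.778
te_Staff briefing = (1 + 4·7 + 19)/6 = 48/6 = 8; σ²_Staff briefing = ((19−1)/6)² = 9.000
te_Rehearsal = (1 + 4·5 + 9)/6 = 30/6 = 5; σ²_Rehearsal = ((9−1)/6)² = 1.778

Forward pass:
ES_AV setup = 0; EF_AV setup = 2
ES_Stage build = 2; EF_Stage build = 2+6 = 8
ES_Marketing push = 8; EF_Marketing push = 8+4 = 12
ES_Ticketing = max(EF_AV setup=2, EF_Stage build=8) = 8; EF_Ticketing = 8+6 = 14
ES_Staff briefing = 12; EF_Staff briefing = 12+8 = 20
ES_Rehearsal = max(EF_Ticketing=14, EF_Staff briefing=20) = 20; EF_Rehearsal = 20+5 = 25
Expected project duration μ = 25 weeks. Critical path: AV setup → Stage build → Marketing push → Staff briefing → Rehearsal.

Variance along critical path = 0.111 + 7.111 + 1.778 + 9.000 + 1.778 = 19.778; σ = √19.778 = 4.447 weeks.
Z = (34 − 25) / 4.447 = 2.024
P(T ≤ 34) = Φ(2.024) ≈ 0.979

0.979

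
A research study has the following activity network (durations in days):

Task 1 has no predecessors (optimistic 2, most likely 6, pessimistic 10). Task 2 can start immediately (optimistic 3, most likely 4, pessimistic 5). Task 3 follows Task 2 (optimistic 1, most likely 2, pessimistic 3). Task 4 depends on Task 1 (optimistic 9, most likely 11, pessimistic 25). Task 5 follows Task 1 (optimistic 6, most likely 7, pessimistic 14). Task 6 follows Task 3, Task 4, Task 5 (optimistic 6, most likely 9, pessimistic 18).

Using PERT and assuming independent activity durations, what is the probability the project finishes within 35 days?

te_Task 1 = (2 + 4·6 + 10)/6 = 36/6 = 6; σ²_Task 1 = ((10−2)/6)² = 1.778
te_Task 2 = (3 + 4·4 + 5)/6 = 24/6 = 4; σ²_Task 2 = ((5−3)/6)² = 0.111
te_Task 3 = (1 + 4·2 + 3)/6 = 12/6 = 2; σ²_Task 3 = ((3−1)/6)² = 0.111
te_Task 4 = (9 + 4·11 + 25)/6 = 78/6 = 13; σ²_Task 4 = ((25−9)/6)² = 7.111
te_Task 5 = (6 + 4·7 + 14)/6 = 48/6 = 8; σ²_Task 5 = ((14−6)/6)² = 1.778
te_Task 6 = (6 + 4·9 + 18)/6 = 60/6 = 10; σ²_Task 6 = ((18−6)/6)² = 4.000

Forward pass:
ES_Task 1 = 0; EF_Task 1 = 6
ES_Task 2 = 0; EF_Task 2 = 4
ES_Task 3 = 4; EF_Task 3 = 4+2 = 6
ES_Task 4 = 6; EF_Task 4 = 6+13 = 19
ES_Task 5 = 6; EF_Task 5 = 6+8 = 14
ES_Task 6 = max(EF_Task 3=6, EF_Task 4=19, EF_Task 5=14) = 19; EF_Task 6 = 19+10 = 29
Expected project duration μ = 29 days. Critical path: Task 1 → Task 4 → Task 6.

Variance along critical path = 1.778 + 7.111 + 4.000 = 12.889; σ = √12.889 = 3.590 days.
Z = (35 − 29) / 3.590 = 1.671
P(T ≤ 35) = Φ(1.671) ≈ 0.953

0.953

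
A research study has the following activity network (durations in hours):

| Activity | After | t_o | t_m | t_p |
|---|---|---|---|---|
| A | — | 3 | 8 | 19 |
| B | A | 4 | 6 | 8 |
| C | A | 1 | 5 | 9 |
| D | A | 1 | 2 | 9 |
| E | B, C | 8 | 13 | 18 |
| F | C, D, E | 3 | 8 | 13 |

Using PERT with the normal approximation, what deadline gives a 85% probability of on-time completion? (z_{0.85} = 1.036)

te_A = (3 + 4·8 + 19)/6 = 54/6 = 9; σ²_A = ((19−3)/6)² = 7.111
te_B = (4 + 4·6 + 8)/6 = 36/6 = 6; σ²_B = ((8−4)/6)² = 0.444
te_C = (1 + 4·5 + 9)/6 = 30/6 = 5; σ²_C = ((9−1)/6)² = 1.778
te_D = (1 + 4·2 + 9)/6 = 18/6 = 3; σ²_D = ((9−1)/6)² = 1.778
te_E = (8 + 4·13 + 18)/6 = 78/6 = 13; σ²_E = ((18−8)/6)² = 2.778
te_F = (3 + 4·8 + 13)/6 = 48/6 = 8; σ²_F = ((13−3)/6)² = 2.778

Forward pass:
ES_A = 0; EF_A = 9
ES_B = 9; EF_B = 9+6 = 15
ES_C = 9; EF_C = 9+5 = 14
ES_D = 9; EF_D = 9+3 = 12
ES_E = max(EF_B=15, EF_C=14) = 15; EF_E = 15+13 = 28
ES_F = max(EF_C=14, EF_D=12, EF_E=28) = 28; EF_F = 28+8 = 36
Expected project duration μ = 36 hours. Critical path: A → B → E → F.

Variance along critical path = 7.111 + 0.444 + 2.778 + 2.778 = 13.111; σ = 3.621 hours.
D = μ + z·σ = 36 + 1.036·3.621 = 39.8 hours

39.8 hours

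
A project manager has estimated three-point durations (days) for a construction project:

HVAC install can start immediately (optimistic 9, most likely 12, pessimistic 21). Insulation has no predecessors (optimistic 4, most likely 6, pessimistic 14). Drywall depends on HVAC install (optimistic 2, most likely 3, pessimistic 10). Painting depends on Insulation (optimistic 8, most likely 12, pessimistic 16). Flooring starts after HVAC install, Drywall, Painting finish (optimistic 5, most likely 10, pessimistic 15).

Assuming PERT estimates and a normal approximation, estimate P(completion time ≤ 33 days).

te_HVAC install = (9 + 4·12 + 21)/6 = 78/6 = 13; σ²_HVAC install = ((21−9)/6)² = 4.000
te_Insulation = (4 + 4·6 + 14)/6 = 42/6 = 7; σ²_Insulation = ((14−4)/6)² = 2.778
te_Drywall = (2 + 4·3 + 10)/6 = 24/6 = 4; σ²_Drywall = ((10−2)/6)² = 1.778
te_Painting = (8 + 4·12 + 16)/6 = 72/6 = 12; σ²_Painting = ((16−8)/6)² = 1.778
te_Flooring = (5 + 4·10 + 15)/6 = 60/6 = 10; σ²_Flooring = ((15−5)/6)² = 2.778

Forward pass:
ES_HVAC install = 0; EF_HVAC install = 13
ES_Insulation = 0; EF_Insulation = 7
ES_Drywall = 13; EF_Drywall = 13+4 = 17
ES_Painting = 7; EF_Painting = 7+12 = 19
ES_Flooring = max(EF_HVAC install=13, EF_Drywall=17, EF_Painting=19) = 19; EF_Flooring = 19+10 = 29
Expected project duration μ = 29 days. Critical path: Insulation → Painting → Flooring.

Variance along critical path = 2.778 + 1.778 + 2.778 = 7.333; σ = √7.333 = 2.708 days.
Z = (33 − 29) / 2.708 = 1.477
P(T ≤ 33) = Φ(1.477) ≈ 0.930

0.930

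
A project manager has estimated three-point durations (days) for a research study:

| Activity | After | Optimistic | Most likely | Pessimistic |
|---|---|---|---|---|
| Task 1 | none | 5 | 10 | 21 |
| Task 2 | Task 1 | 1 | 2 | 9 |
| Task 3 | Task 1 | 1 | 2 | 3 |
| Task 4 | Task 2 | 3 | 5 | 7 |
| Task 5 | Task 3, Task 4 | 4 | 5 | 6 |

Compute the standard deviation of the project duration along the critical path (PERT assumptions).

te_Task 1 = (5 + 4·10 + 21)/6 = 66/6 = 11; σ²_Task 1 = ((21−5)/6)² = 7.111
te_Task 2 = (1 + 4·2 + 9)/6 = 18/6 = 3; σ²_Task 2 = ((9−1)/6)² = 1.778
te_Task 3 = (1 + 4·2 + 3)/6 = 12/6 = 2; σ²_Task 3 = ((3−1)/6)² = 0.111
te_Task 4 = (3 + 4·5 + 7)/6 = 30/6 = 5; σ²_Task 4 = ((7−3)/6)² = 0.444
te_Task 5 = (4 + 4·5 + 6)/6 = 30/6 = 5; σ²_Task 5 = ((6−4)/6)² = 0.111

Forward pass:
ES_Task 1 = 0; EF_Task 1 = 11
ES_Task 2 = 11; EF_Task 2 = 11+3 = 14
ES_Task 3 = 11; EF_Task 3 = 11+2 = 13
ES_Task 4 = 14; EF_Task 4 = 14+5 = 19
ES_Task 5 = max(EF_Task 3=13, EF_Task 4=19) = 19; EF_Task 5 = 19+5 = 24
Expected project duration μ = 24 days. Critical path: Task 1 → Task 2 → Task 4 → Task 5.

Variance along critical path = 7.111 + 1.778 + 0.444 + 0.111 = 9.444
σ = √9.444 = 3.073 days

3.07 days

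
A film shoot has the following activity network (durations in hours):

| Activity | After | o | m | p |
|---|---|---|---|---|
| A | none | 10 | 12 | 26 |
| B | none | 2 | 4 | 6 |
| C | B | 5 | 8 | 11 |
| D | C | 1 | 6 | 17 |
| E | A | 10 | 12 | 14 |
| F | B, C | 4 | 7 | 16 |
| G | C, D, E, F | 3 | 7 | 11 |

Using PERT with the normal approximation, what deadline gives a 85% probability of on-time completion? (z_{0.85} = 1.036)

te_A = (10 + 4·12 + 26)/6 = 84/6 = 14; σ²_A = ((26−10)/6)² = 7.111
te_B = (2 + 4·4 + 6)/6 = 24/6 = 4; σ²_B = ((6−2)/6)² = 0.444
te_C = (5 + 4·8 + 11)/6 = 48/6 = 8; σ²_C = ((11−5)/6)² = 1.000
te_D = (1 + 4·6 + 17)/6 = 42/6 = 7; σ²_D = ((17−1)/6)² = 7.111
te_E = (10 + 4·12 + 14)/6 = 72/6 = 12; σ²_E = ((14−10)/6)² = 0.444
te_F = (4 + 4·7 + 16)/6 = 48/6 = 8; σ²_F = ((16−4)/6)² = 4.000
te_G = (3 + 4·7 + 11)/6 = 42/6 = 7; σ²_G = ((11−3)/6)² = 1.778

Forward pass:
ES_A = 0; EF_A = 14
ES_B = 0; EF_B = 4
ES_C = 4; EF_C = 4+8 = 12
ES_D = 12; EF_D = 12+7 = 19
ES_E = 14; EF_E = 14+12 = 26
ES_F = max(EF_B=4, EF_C=12) = 12; EF_F = 12+8 = 20
ES_G = max(EF_C=12, EF_D=19, EF_E=26, EF_F=20) = 26; EF_G = 26+7 = 33
Expected project duration μ = 33 hours. Critical path: A → E → G.

Variance along critical path = 7.111 + 0.444 + 1.778 = 9.333; σ = 3.055 hours.
D = μ + z·σ = 33 + 1.036·3.055 = 36.2 hours

36.2 hours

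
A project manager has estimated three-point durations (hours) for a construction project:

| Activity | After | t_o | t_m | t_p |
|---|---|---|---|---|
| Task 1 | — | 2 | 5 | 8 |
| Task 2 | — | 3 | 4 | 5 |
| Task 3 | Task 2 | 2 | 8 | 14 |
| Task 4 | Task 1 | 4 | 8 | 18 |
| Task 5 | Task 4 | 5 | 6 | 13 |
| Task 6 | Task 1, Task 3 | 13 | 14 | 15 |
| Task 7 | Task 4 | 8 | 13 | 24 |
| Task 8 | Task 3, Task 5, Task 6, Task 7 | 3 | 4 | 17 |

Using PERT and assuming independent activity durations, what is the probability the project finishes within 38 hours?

0.821

te_Task 1 = (2 + 4·5 + 8)/6 = 30/6 = 5; σ²_Task 1 = ((8−2)/6)² = 1.000
te_Task 2 = (3 + 4·4 + 5)/6 = 24/6 = 4; σ²_Task 2 = ((5−3)/6)² = 0.111
te_Task 3 = (2 + 4·8 + 14)/6 = 48/6 = 8; σ²_Task 3 = ((14−2)/6)² = 4.000
te_Task 4 = (4 + 4·8 + 18)/6 = 54/6 = 9; σ²_Task 4 = ((18−4)/6)² = 5.444
te_Task 5 = (5 + 4·6 + 13)/6 = 42/6 = 7; σ²_Task 5 = ((13−5)/6)² = 1.778
te_Task 6 = (13 + 4·14 + 15)/6 = 84/6 = 14; σ²_Task 6 = ((15−13)/6)² = 0.111
te_Task 7 = (8 + 4·13 + 24)/6 = 84/6 = 14; σ²_Task 7 = ((24−8)/6)² = 7.111
te_Task 8 = (3 + 4·4 + 17)/6 = 36/6 = 6; σ²_Task 8 = ((17−3)/6)² = 5.444

Forward pass:
ES_Task 1 = 0; EF_Task 1 = 5
ES_Task 2 = 0; EF_Task 2 = 4
ES_Task 3 = 4; EF_Task 3 = 4+8 = 12
ES_Task 4 = 5; EF_Task 4 = 5+9 = 14
ES_Task 5 = 14; EF_Task 5 = 14+7 = 21
ES_Task 6 = max(EF_Task 1=5, EF_Task 3=12) = 12; EF_Task 6 = 12+14 = 26
ES_Task 7 = 14; EF_Task 7 = 14+14 = 28
ES_Task 8 = max(EF_Task 3=12, EF_Task 5=21, EF_Task 6=26, EF_Task 7=28) = 28; EF_Task 8 = 28+6 = 34
Expected project duration μ = 34 hours. Critical path: Task 1 → Task 4 → Task 7 → Task 8.

Variance along critical path = 1.000 + 5.444 + 7.111 + 5.444 = 19.000; σ = √19.000 = 4.359 hours.
Z = (38 − 34) / 4.359 = 0.918
P(T ≤ 38) = Φ(0.918) ≈ 0.821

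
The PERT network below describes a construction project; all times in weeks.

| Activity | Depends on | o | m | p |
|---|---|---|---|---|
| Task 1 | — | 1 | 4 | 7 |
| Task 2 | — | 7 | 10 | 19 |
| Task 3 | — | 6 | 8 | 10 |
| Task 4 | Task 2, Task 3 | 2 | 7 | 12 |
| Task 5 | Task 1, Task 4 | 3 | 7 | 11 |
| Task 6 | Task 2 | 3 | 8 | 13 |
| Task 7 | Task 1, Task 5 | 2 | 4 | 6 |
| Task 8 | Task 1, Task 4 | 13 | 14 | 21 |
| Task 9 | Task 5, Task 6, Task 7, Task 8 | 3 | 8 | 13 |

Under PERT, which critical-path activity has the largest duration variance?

Task 2

te_Task 1 = (1 + 4·4 + 7)/6 = 24/6 = 4; σ²_Task 1 = ((7−1)/6)² = 1.000
te_Task 2 = (7 + 4·10 + 19)/6 = 66/6 = 11; σ²_Task 2 = ((19−7)/6)² = 4.000
te_Task 3 = (6 + 4·8 + 10)/6 = 48/6 = 8; σ²_Task 3 = ((10−6)/6)² = 0.444
te_Task 4 = (2 + 4·7 + 12)/6 = 42/6 = 7; σ²_Task 4 = ((12−2)/6)² = 2.778
te_Task 5 = (3 + 4·7 + 11)/6 = 42/6 = 7; σ²_Task 5 = ((11−3)/6)² = 1.778
te_Task 6 = (3 + 4·8 + 13)/6 = 48/6 = 8; σ²_Task 6 = ((13−3)/6)² = 2.778
te_Task 7 = (2 + 4·4 + 6)/6 = 24/6 = 4; σ²_Task 7 = ((6−2)/6)² = 0.444
te_Task 8 = (13 + 4·14 + 21)/6 = 90/6 = 15; σ²_Task 8 = ((21−13)/6)² = 1.778
te_Task 9 = (3 + 4·8 + 13)/6 = 48/6 = 8; σ²_Task 9 = ((13−3)/6)² = 2.778

Forward pass:
ES_Task 1 = 0; EF_Task 1 = 4
ES_Task 2 = 0; EF_Task 2 = 11
ES_Task 3 = 0; EF_Task 3 = 8
ES_Task 4 = max(EF_Task 2=11, EF_Task 3=8) = 11; EF_Task 4 = 11+7 = 18
ES_Task 5 = max(EF_Task 1=4, EF_Task 4=18) = 18; EF_Task 5 = 18+7 = 25
ES_Task 6 = 11; EF_Task 6 = 11+8 = 19
ES_Task 7 = max(EF_Task 1=4, EF_Task 5=25) = 25; EF_Task 7 = 25+4 = 29
ES_Task 8 = max(EF_Task 1=4, EF_Task 4=18) = 18; EF_Task 8 = 18+15 = 33
ES_Task 9 = max(EF_Task 5=25, EF_Task 6=19, EF_Task 7=29, EF_Task 8=33) = 33; EF_Task 9 = 33+8 = 41
Expected project duration μ = 41 weeks. Critical path: Task 2 → Task 4 → Task 8 → Task 9.

Variances on critical path: σ²_Task 2=4.000, σ²_Task 4=2.778, σ²_Task 8=1.778, σ²_Task 9=2.778.
Largest is σ²_Task 2 = 4.000.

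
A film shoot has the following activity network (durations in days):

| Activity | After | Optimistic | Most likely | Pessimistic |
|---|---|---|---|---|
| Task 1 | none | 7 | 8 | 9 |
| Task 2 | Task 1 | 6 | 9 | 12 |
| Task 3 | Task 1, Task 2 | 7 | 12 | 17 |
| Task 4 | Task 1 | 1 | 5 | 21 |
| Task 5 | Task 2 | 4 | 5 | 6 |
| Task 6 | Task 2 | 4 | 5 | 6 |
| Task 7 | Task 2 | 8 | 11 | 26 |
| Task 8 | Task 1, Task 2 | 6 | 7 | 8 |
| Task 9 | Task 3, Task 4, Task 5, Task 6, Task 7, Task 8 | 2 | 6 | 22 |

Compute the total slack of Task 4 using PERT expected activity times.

te_Task 1 = (7 + 4·8 + 9)/6 = 48/6 = 8
te_Task 2 = (6 + 4·9 + 12)/6 = 54/6 = 9
te_Task 3 = (7 + 4·12 + 17)/6 = 72/6 = 12
te_Task 4 = (1 + 4·5 + 21)/6 = 42/6 = 7
te_Task 5 = (4 + 4·5 + 6)/6 = 30/6 = 5
te_Task 6 = (4 + 4·5 + 6)/6 = 30/6 = 5
te_Task 7 = (8 + 4·11 + 26)/6 = 78/6 = 13
te_Task 8 = (6 + 4·7 + 8)/6 = 42/6 = 7
te_Task 9 = (2 + 4·6 + 22)/6 = 48/6 = 8

Forward pass:
ES_Task 1 = 0; EF_Task 1 = 8
ES_Task 2 = 8; EF_Task 2 = 8+9 = 17
ES_Task 3 = max(EF_Task 1=8, EF_Task 2=17) = 17; EF_Task 3 = 17+12 = 29
ES_Task 4 = 8; EF_Task 4 = 8+7 = 15
ES_Task 5 = 17; EF_Task 5 = 17+5 = 22
ES_Task 6 = 17; EF_Task 6 = 17+5 = 22
ES_Task 7 = 17; EF_Task 7 = 17+13 = 30
ES_Task 8 = max(EF_Task 1=8, EF_Task 2=17) = 17; EF_Task 8 = 17+7 = 24
ES_Task 9 = max(EF_Task 3=29, EF_Task 4=15, EF_Task 5=22, EF_Task 6=22, EF_Task 7=30, EF_Task 8=24) = 30; EF_Task 9 = 30+8 = 38
Expected project duration μ = 38 days. Critical path: Task 1 → Task 2 → Task 7 → Task 9.

Backward pass:
LF_Task 9 = 38; LS_Task 9 = 38−8 = 30
LF_Task 8 = LS_Task 9 = 30; LS_Task 8 = 30−7 = 23
LF_Task 7 = LS_Task 9 = 30; LS_Task 7 = 30−13 = 17
LF_Task 6 = LS_Task 9 = 30; LS_Task 6 = 30−5 = 25
LF_Task 5 = LS_Task 9 = 30; LS_Task 5 = 30−5 = 25
LF_Task 4 = LS_Task 9 = 30; LS_Task 4 = 30−7 = 23
LF_Task 3 = LS_Task 9 = 30; LS_Task 3 = 30−12 = 18
LF_Task 2 = min(LS_Task 3=18, LS_Task 5=25, LS_Task 6=25, LS_Task 7=17, LS_Task 8=23) = 17; LS_Task 2 = 17−9 = 8
LF_Task 1 = min(LS_Task 2=8, LS_Task 3=18, LS_Task 4=23, LS_Task 8=23) = 8; LS_Task 1 = 8−8 = 0
Slack_Task 4 = LS_Task 4 − ES_Task 4 = 23 − 8 = 15

15 days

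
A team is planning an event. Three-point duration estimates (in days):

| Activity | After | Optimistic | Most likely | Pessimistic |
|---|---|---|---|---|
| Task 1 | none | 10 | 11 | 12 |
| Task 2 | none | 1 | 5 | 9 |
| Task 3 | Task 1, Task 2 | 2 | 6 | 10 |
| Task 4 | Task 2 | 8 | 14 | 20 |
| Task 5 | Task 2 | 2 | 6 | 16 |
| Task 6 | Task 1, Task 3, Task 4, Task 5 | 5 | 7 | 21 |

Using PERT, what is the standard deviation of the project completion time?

3.59 days

te_Task 1 = (10 + 4·11 + 12)/6 = 66/6 = 11; σ²_Task 1 = ((12−10)/6)² = 0.111
te_Task 2 = (1 + 4·5 + 9)/6 = 30/6 = 5; σ²_Task 2 = ((9−1)/6)² = 1.778
te_Task 3 = (2 + 4·6 + 10)/6 = 36/6 = 6; σ²_Task 3 = ((10−2)/6)² = 1.778
te_Task 4 = (8 + 4·14 + 20)/6 = 84/6 = 14; σ²_Task 4 = ((20−8)/6)² = 4.000
te_Task 5 = (2 + 4·6 + 16)/6 = 42/6 = 7; σ²_Task 5 = ((16−2)/6)² = 5.444
te_Task 6 = (5 + 4·7 + 21)/6 = 54/6 = 9; σ²_Task 6 = ((21−5)/6)² = 7.111

Forward pass:
ES_Task 1 = 0; EF_Task 1 = 11
ES_Task 2 = 0; EF_Task 2 = 5
ES_Task 3 = max(EF_Task 1=11, EF_Task 2=5) = 11; EF_Task 3 = 11+6 = 17
ES_Task 4 = 5; EF_Task 4 = 5+14 = 19
ES_Task 5 = 5; EF_Task 5 = 5+7 = 12
ES_Task 6 = max(EF_Task 1=11, EF_Task 3=17, EF_Task 4=19, EF_Task 5=12) = 19; EF_Task 6 = 19+9 = 28
Expected project duration μ = 28 days. Critical path: Task 2 → Task 4 → Task 6.

Variance along critical path = 1.778 + 4.000 + 7.111 = 12.889
σ = √12.889 = 3.590 days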